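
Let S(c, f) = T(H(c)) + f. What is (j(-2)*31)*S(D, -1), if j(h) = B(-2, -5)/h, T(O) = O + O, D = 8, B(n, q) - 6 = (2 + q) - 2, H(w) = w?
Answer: -465/2 ≈ -232.50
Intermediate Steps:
B(n, q) = 6 + q (B(n, q) = 6 + ((2 + q) - 2) = 6 + q)
T(O) = 2*O
S(c, f) = f + 2*c (S(c, f) = 2*c + f = f + 2*c)
j(h) = 1/h (j(h) = (6 - 5)/h = 1/h)
(j(-2)*31)*S(D, -1) = (31/(-2))*(-1 + 2*8) = (-½*31)*(-1 + 16) = -31/2*15 = -465/2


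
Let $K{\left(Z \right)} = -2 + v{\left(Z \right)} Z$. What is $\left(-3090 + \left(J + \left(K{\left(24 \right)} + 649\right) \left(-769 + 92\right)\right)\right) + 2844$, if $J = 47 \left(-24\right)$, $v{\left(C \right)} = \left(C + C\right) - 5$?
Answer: $-1138057$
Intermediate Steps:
$v{\left(C \right)} = -5 + 2 C$ ($v{\left(C \right)} = 2 C - 5 = -5 + 2 C$)
$J = -1128$
$K{\left(Z \right)} = -2 + Z \left(-5 + 2 Z\right)$ ($K{\left(Z \right)} = -2 + \left(-5 + 2 Z\right) Z = -2 + Z \left(-5 + 2 Z\right)$)
$\left(-3090 + \left(J + \left(K{\left(24 \right)} + 649\right) \left(-769 + 92\right)\right)\right) + 2844 = \left(-3090 + \left(-1128 + \left(\left(-2 + 24 \left(-5 + 2 \cdot 24\right)\right) + 649\right) \left(-769 + 92\right)\right)\right) + 2844 = \left(-3090 + \left(-1128 + \left(\left(-2 + 24 \left(-5 + 48\right)\right) + 649\right) \left(-677\right)\right)\right) + 2844 = \left(-3090 + \left(-1128 + \left(\left(-2 + 24 \cdot 43\right) + 649\right) \left(-677\right)\right)\right) + 2844 = \left(-3090 + \left(-1128 + \left(\left(-2 + 1032\right) + 649\right) \left(-677\right)\right)\right) + 2844 = \left(-3090 + \left(-1128 + \left(1030 + 649\right) \left(-677\right)\right)\right) + 2844 = \left(-3090 + \left(-1128 + 1679 \left(-677\right)\right)\right) + 2844 = \left(-3090 - 1137811\right) + 2844 = -1140901 + 2844 = -1138057$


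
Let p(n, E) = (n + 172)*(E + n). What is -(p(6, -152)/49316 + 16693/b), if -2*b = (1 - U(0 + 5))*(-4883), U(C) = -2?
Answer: -316441441/180607521 ≈ -1.7521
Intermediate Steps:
p(n, E) = (172 + n)*(E + n)
b = 14649/2 (b = -(1 - 1*(-2))*(-4883)/2 = -(1 + 2)*(-4883)/2 = -3*(-4883)/2 = -½*(-14649) = 14649/2 ≈ 7324.5)
-(p(6, -152)/49316 + 16693/b) = -((6² + 172*(-152) + 172*6 - 152*6)/49316 + 16693/(14649/2)) = -((36 - 26144 + 1032 - 912)*(1/49316) + 16693*(2/14649)) = -(-25988*1/49316 + 33386/14649) = -(-6497/12329 + 33386/14649) = -1*316441441/180607521 = -316441441/180607521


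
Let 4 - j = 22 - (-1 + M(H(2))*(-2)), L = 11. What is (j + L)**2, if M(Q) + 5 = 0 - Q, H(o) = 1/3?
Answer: 64/9 ≈ 7.1111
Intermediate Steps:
H(o) = 1/3
M(Q) = -5 - Q (M(Q) = -5 + (0 - Q) = -5 - Q)
j = -25/3 (j = 4 - (22 - (-1 + (-5 - 1*1/3)*(-2))) = 4 - (22 - (-1 + (-5 - 1/3)*(-2))) = 4 - (22 - (-1 - 16/3*(-2))) = 4 - (22 - (-1 + 32/3)) = 4 - (22 - 1*29/3) = 4 - (22 - 29/3) = 4 - 1*37/3 = 4 - 37/3 = -25/3 ≈ -8.3333)
(j + L)**2 = (-25/3 + 11)**2 = (8/3)**2 = 64/9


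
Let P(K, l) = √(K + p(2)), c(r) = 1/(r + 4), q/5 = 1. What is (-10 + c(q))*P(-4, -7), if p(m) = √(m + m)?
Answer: -89*I*√2/9 ≈ -13.985*I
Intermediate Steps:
p(m) = √2*√m (p(m) = √(2*m) = √2*√m)
q = 5 (q = 5*1 = 5)
c(r) = 1/(4 + r)
P(K, l) = √(2 + K) (P(K, l) = √(K + √2*√2) = √(K + 2) = √(2 + K))
(-10 + c(q))*P(-4, -7) = (-10 + 1/(4 + 5))*√(2 - 4) = (-10 + 1/9)*√(-2) = (-10 + ⅑)*(I*√2) = -89*I*√2/9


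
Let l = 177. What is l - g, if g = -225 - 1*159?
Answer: 561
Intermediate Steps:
g = -384 (g = -225 - 159 = -384)
l - g = 177 - 1*(-384) = 177 + 384 = 561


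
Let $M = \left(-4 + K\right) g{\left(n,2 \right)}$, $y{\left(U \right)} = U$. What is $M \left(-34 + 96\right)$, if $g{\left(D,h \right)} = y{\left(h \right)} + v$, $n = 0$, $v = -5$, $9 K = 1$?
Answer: $\frac{2170}{3} \approx 723.33$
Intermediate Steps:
$K = \frac{1}{9}$ ($K = \frac{1}{9} \cdot 1 = \frac{1}{9} \approx 0.11111$)
$g{\left(D,h \right)} = -5 + h$ ($g{\left(D,h \right)} = h - 5 = -5 + h$)
$M = \frac{35}{3}$ ($M = \left(-4 + \frac{1}{9}\right) \left(-5 + 2\right) = \left(- \frac{35}{9}\right) \left(-3\right) = \frac{35}{3} \approx 11.667$)
$M \left(-34 + 96\right) = \frac{35 \left(-34 + 96\right)}{3} = \frac{35}{3} \cdot 62 = \frac{2170}{3}$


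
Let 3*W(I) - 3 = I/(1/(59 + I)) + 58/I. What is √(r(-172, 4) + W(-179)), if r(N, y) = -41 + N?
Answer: √2003556666/537 ≈ 83.354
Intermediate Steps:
W(I) = 1 + 58/(3*I) + I*(59 + I)/3 (W(I) = 1 + (I/(1/(59 + I)) + 58/I)/3 = 1 + (I*(59 + I) + 58/I)/3 = 1 + (58/I + I*(59 + I))/3 = 1 + (58/(3*I) + I*(59 + I)/3) = 1 + 58/(3*I) + I*(59 + I)/3)
√(r(-172, 4) + W(-179)) = √((-41 - 172) + (⅓)*(58 - 179*(3 + (-179)² + 59*(-179)))/(-179)) = √(-213 + (⅓)*(-1/179)*(58 - 179*(3 + 32041 - 10561))) = √(-213 + (⅓)*(-1/179)*(58 - 179*21483)) = √(-213 + (⅓)*(-1/179)*(58 - 3845457)) = √(-213 + (⅓)*(-1/179)*(-3845399)) = √(-213 + 3845399/537) = √(3731018/537) = √2003556666/537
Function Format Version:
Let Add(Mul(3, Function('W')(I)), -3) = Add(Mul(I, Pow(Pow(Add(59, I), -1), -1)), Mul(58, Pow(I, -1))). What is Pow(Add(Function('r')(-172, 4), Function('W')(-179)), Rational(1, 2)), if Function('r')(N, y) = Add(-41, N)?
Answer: Mul(Rational(1, 537), Pow(2003556666, Rational(1, 2))) ≈ 83.354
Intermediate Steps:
Function('W')(I) = Add(1, Mul(Rational(58, 3), Pow(I, -1)), Mul(Rational(1, 3), I, Add(59, I))) (Function('W')(I) = Add(1, Mul(Rational(1, 3), Add(Mul(I, Pow(Pow(Add(59, I), -1), -1)), Mul(58, Pow(I, -1))))) = Add(1, Mul(Rational(1, 3), Add(Mul(I, Add(59, I)), Mul(58, Pow(I, -1))))) = Add(1, Mul(Rational(1, 3), Add(Mul(58, Pow(I, -1)), Mul(I, Add(59, I))))) = Add(1, Add(Mul(Rational(58, 3), Pow(I, -1)), Mul(Rational(1, 3), I, Add(59, I)))) = Add(1, Mul(Rational(58, 3), Pow(I, -1)), Mul(Rational(1, 3), I, Add(59, I))))
Pow(Add(Function('r')(-172, 4), Function('W')(-179)), Rational(1, 2)) = Pow(Add(Add(-41, -172), Mul(Rational(1, 3), Pow(-179, -1), Add(58, Mul(-179, Add(3, Pow(-179, 2), Mul(59, -179)))))), Rational(1, 2)) = Pow(Add(-213, Mul(Rational(1, 3), Rational(-1, 179), Add(58, Mul(-179, Add(3, 32041, -10561))))), Rational(1, 2)) = Pow(Add(-213, Mul(Rational(1, 3), Rational(-1, 179), Add(58, Mul(-179, 21483)))), Rational(1, 2)) = Pow(Add(-213, Mul(Rational(1, 3), Rational(-1, 179), Add(58, -3845457))), Rational(1, 2)) = Pow(Add(-213, Mul(Rational(1, 3), Rational(-1, 179), -3845399)), Rational(1, 2)) = Pow(Add(-213, Rational(3845399, 537)), Rational(1, 2)) = Pow(Rational(3731018, 537), Rational(1, 2)) = Mul(Rational(1, 537), Pow(2003556666, Rational(1, 2)))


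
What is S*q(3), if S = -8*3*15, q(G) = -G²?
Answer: 3240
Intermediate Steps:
S = -360 (S = -24*15 = -360)
S*q(3) = -(-360)*3² = -(-360)*9 = -360*(-9) = 3240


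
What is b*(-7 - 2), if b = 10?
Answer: -90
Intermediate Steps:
b*(-7 - 2) = 10*(-7 - 2) = 10*(-9) = -90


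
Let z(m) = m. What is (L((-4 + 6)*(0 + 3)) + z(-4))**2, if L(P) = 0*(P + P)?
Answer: 16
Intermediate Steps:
L(P) = 0 (L(P) = 0*(2*P) = 0)
(L((-4 + 6)*(0 + 3)) + z(-4))**2 = (0 - 4)**2 = (-4)**2 = 16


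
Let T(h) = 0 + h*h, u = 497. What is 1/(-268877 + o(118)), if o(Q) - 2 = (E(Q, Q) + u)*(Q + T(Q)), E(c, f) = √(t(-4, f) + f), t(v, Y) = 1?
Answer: 6709999/45000622426085 - 14042*√119/45000622426085 ≈ 1.4571e-7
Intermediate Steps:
E(c, f) = √(1 + f)
T(h) = h² (T(h) = 0 + h² = h²)
o(Q) = 2 + (497 + √(1 + Q))*(Q + Q²) (o(Q) = 2 + (√(1 + Q) + 497)*(Q + Q²) = 2 + (497 + √(1 + Q))*(Q + Q²))
1/(-268877 + o(118)) = 1/(-268877 + (2 + 497*118 + 497*118² + 118*√(1 + 118) + 118²*√(1 + 118))) = 1/(-268877 + (2 + 58646 + 497*13924 + 118*√119 + 13924*√119)) = 1/(-268877 + (2 + 58646 + 6920228 + 118*√119 + 13924*√119)) = 1/(-268877 + (6978876 + 14042*√119)) = 1/(6709999 + 14042*√119)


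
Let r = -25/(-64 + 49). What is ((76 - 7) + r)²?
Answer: 44944/9 ≈ 4993.8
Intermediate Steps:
r = 5/3 (r = -25/(-15) = -25*(-1/15) = 5/3 ≈ 1.6667)
((76 - 7) + r)² = ((76 - 7) + 5/3)² = (69 + 5/3)² = (212/3)² = 44944/9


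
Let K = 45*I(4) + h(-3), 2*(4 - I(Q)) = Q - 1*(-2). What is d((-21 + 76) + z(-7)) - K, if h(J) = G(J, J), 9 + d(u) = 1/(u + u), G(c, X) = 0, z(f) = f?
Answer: -5183/96 ≈ -53.990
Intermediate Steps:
I(Q) = 3 - Q/2 (I(Q) = 4 - (Q - 1*(-2))/2 = 4 - (Q + 2)/2 = 4 - (2 + Q)/2 = 4 + (-1 - Q/2) = 3 - Q/2)
d(u) = -9 + 1/(2*u) (d(u) = -9 + 1/(u + u) = -9 + 1/(2*u))
h(J) = 0
K = 45 (K = 45*(3 - ½*4) + 0 = 45*(3 - 2) + 0 = 45*1 + 0 = 45 + 0 = 45)
d((-21 + 76) + z(-7)) - K = (-9 + 1/(2*((-21 + 76) - 7))) - 1*45 = (-9 + 1/(2*(55 - 7))) - 45 = (-9 + (½)/48) - 45 = (-9 + (½)*(1/48)) - 45 = (-9 + 1/96) - 45 = -863/96 - 45 = -5183/96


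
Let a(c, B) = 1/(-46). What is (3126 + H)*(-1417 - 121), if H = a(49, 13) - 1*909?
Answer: -78423389/23 ≈ -3.4097e+6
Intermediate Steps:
a(c, B) = -1/46
H = -41815/46 (H = -1/46 - 1*909 = -1/46 - 909 = -41815/46 ≈ -909.02)
(3126 + H)*(-1417 - 121) = (3126 - 41815/46)*(-1417 - 121) = (101981/46)*(-1538) = -78423389/23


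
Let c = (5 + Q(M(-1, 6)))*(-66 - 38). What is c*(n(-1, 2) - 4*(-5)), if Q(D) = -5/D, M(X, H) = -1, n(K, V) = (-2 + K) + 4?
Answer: -21840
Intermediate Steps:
n(K, V) = 2 + K
c = -1040 (c = (5 - 5/(-1))*(-66 - 38) = (5 - 5*(-1))*(-104) = (5 + 5)*(-104) = 10*(-104) = -1040)
c*(n(-1, 2) - 4*(-5)) = -1040*((2 - 1) - 4*(-5)) = -1040*(1 + 20) = -1040*21 = -21840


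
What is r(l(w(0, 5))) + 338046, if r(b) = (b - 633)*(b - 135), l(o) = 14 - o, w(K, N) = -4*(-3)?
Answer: 421969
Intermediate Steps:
w(K, N) = 12
r(b) = (-633 + b)*(-135 + b)
r(l(w(0, 5))) + 338046 = (85455 + (14 - 1*12)² - 768*(14 - 1*12)) + 338046 = (85455 + (14 - 12)² - 768*(14 - 12)) + 338046 = (85455 + 2² - 768*2) + 338046 = (85455 + 4 - 1536) + 338046 = 83923 + 338046 = 421969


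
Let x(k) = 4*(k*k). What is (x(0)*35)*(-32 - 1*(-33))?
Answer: 0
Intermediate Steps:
x(k) = 4*k**2
(x(0)*35)*(-32 - 1*(-33)) = ((4*0**2)*35)*(-32 - 1*(-33)) = ((4*0)*35)*(-32 + 33) = (0*35)*1 = 0*1 = 0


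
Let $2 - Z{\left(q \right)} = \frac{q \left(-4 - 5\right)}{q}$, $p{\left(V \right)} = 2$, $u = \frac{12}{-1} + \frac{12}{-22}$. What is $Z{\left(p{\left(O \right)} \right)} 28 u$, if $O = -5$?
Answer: $-3864$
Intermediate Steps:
$u = - \frac{138}{11}$ ($u = 12 \left(-1\right) + 12 \left(- \frac{1}{22}\right) = -12 - \frac{6}{11} = - \frac{138}{11} \approx -12.545$)
$Z{\left(q \right)} = 11$ ($Z{\left(q \right)} = 2 - \frac{q \left(-4 - 5\right)}{q} = 2 - \frac{q \left(-9\right)}{q} = 2 - \frac{\left(-9\right) q}{q} = 2 - -9 = 2 + 9 = 11$)
$Z{\left(p{\left(O \right)} \right)} 28 u = 11 \cdot 28 \left(- \frac{138}{11}\right) = 308 \left(- \frac{138}{11}\right) = -3864$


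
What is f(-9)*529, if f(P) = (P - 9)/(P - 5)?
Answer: 4761/7 ≈ 680.14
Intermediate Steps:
f(P) = (-9 + P)/(-5 + P)
f(-9)*529 = ((-9 - 9)/(-5 - 9))*529 = (-18/(-14))*529 = -1/14*(-18)*529 = (9/7)*529 = 4761/7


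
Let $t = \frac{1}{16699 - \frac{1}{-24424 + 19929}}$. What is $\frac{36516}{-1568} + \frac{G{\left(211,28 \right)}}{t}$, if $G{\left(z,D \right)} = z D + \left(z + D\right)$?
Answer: $\frac{180871170110889}{1762040} \approx 1.0265 \cdot 10^{8}$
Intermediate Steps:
$G{\left(z,D \right)} = D + z + D z$ ($G{\left(z,D \right)} = D z + \left(D + z\right) = D + z + D z$)
$t = \frac{4495}{75062006}$ ($t = \frac{1}{16699 - \frac{1}{-4495}} = \frac{1}{16699 - - \frac{1}{4495}} = \frac{1}{16699 + \frac{1}{4495}} = \frac{1}{\frac{75062006}{4495}} = \frac{4495}{75062006} \approx 5.9884 \cdot 10^{-5}$)
$\frac{36516}{-1568} + \frac{G{\left(211,28 \right)}}{t} = \frac{36516}{-1568} + \frac{28 + 211 + 28 \cdot 211}{\frac{4495}{75062006}} = 36516 \left(- \frac{1}{1568}\right) + \left(28 + 211 + 5908\right) \frac{75062006}{4495} = - \frac{9129}{392} + 6147 \cdot \frac{75062006}{4495} = - \frac{9129}{392} + \frac{461406150882}{4495} = \frac{180871170110889}{1762040}$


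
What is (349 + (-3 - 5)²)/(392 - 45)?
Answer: 413/347 ≈ 1.1902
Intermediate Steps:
(349 + (-3 - 5)²)/(392 - 45) = (349 + (-8)²)/347 = (349 + 64)*(1/347) = 413*(1/347) = 413/347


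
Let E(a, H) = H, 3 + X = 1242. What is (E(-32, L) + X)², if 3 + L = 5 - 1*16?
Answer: 1500625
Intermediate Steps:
L = -14 (L = -3 + (5 - 1*16) = -3 + (5 - 16) = -3 - 11 = -14)
X = 1239 (X = -3 + 1242 = 1239)
(E(-32, L) + X)² = (-14 + 1239)² = 1225² = 1500625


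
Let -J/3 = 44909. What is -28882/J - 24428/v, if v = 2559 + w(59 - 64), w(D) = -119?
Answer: -805159769/82183470 ≈ -9.7971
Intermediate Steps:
J = -134727 (J = -3*44909 = -134727)
v = 2440 (v = 2559 - 119 = 2440)
-28882/J - 24428/v = -28882/(-134727) - 24428/2440 = -28882*(-1/134727) - 24428*1/2440 = 28882/134727 - 6107/610 = -805159769/82183470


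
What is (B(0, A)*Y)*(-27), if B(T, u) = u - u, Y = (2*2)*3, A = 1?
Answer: 0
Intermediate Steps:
Y = 12 (Y = 4*3 = 12)
B(T, u) = 0
(B(0, A)*Y)*(-27) = (0*12)*(-27) = 0*(-27) = 0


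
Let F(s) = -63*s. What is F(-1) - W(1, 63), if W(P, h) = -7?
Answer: 70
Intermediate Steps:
F(-1) - W(1, 63) = -63*(-1) - 1*(-7) = 63 + 7 = 70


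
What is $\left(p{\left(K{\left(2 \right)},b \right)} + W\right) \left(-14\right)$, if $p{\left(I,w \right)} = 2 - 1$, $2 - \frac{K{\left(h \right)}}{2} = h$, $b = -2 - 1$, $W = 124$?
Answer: $-1750$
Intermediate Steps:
$b = -3$ ($b = -2 - 1 = -3$)
$K{\left(h \right)} = 4 - 2 h$
$p{\left(I,w \right)} = 1$ ($p{\left(I,w \right)} = 2 - 1 = 1$)
$\left(p{\left(K{\left(2 \right)},b \right)} + W\right) \left(-14\right) = \left(1 + 124\right) \left(-14\right) = 125 \left(-14\right) = -1750$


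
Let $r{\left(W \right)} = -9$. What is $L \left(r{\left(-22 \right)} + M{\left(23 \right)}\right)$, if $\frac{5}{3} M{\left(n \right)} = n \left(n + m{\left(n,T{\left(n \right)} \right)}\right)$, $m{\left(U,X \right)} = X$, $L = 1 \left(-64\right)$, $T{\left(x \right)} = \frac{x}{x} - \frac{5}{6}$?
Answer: $- \frac{99424}{5} \approx -19885.0$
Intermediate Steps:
$T{\left(x \right)} = \frac{1}{6}$ ($T{\left(x \right)} = 1 - \frac{5}{6} = \frac{1}{6}$)
$L = -64$
$M{\left(n \right)} = \frac{3 n \left(\frac{1}{6} + n\right)}{5}$ ($M{\left(n \right)} = \frac{3 n \left(n + \frac{1}{6}\right)}{5} = \frac{3 n \left(\frac{1}{6} + n\right)}{5}$)
$L \left(r{\left(-22 \right)} + M{\left(23 \right)}\right) = - 64 \left(-9 + \frac{1}{10} \cdot 23 \left(1 + 6 \cdot 23\right)\right) = - 64 \left(-9 + \frac{1}{10} \cdot 23 \left(1 + 138\right)\right) = - 64 \left(-9 + \frac{1}{10} \cdot 23 \cdot 139\right) = - 64 \left(-9 + \frac{3197}{10}\right) = \left(-64\right) \frac{3107}{10} = - \frac{99424}{5}$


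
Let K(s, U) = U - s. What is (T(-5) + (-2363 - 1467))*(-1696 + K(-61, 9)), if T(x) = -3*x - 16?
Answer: 6229206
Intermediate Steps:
T(x) = -16 - 3*x
(T(-5) + (-2363 - 1467))*(-1696 + K(-61, 9)) = ((-16 - 3*(-5)) + (-2363 - 1467))*(-1696 + (9 - 1*(-61))) = ((-16 + 15) - 3830)*(-1696 + (9 + 61)) = (-1 - 3830)*(-1696 + 70) = -3831*(-1626) = 6229206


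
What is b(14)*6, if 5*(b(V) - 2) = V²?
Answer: 1236/5 ≈ 247.20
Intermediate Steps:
b(V) = 2 + V²/5
b(14)*6 = (2 + (⅕)*14²)*6 = (2 + (⅕)*196)*6 = (2 + 196/5)*6 = (206/5)*6 = 1236/5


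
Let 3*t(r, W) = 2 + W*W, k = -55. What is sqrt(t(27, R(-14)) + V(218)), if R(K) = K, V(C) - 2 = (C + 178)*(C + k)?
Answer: 2*sqrt(16154) ≈ 254.20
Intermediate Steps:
V(C) = 2 + (-55 + C)*(178 + C) (V(C) = 2 + (C + 178)*(C - 55) = 2 + (178 + C)*(-55 + C) = 2 + (-55 + C)*(178 + C))
t(r, W) = 2/3 + W**2/3 (t(r, W) = (2 + W*W)/3 = (2 + W**2)/3 = 2/3 + W**2/3)
sqrt(t(27, R(-14)) + V(218)) = sqrt((2/3 + (1/3)*(-14)**2) + (-9788 + 218**2 + 123*218)) = sqrt((2/3 + (1/3)*196) + (-9788 + 47524 + 26814)) = sqrt((2/3 + 196/3) + 64550) = sqrt(66 + 64550) = sqrt(64616) = 2*sqrt(16154)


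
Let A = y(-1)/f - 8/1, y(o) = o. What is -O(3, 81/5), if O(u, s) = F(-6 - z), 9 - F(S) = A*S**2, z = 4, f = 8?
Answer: -1643/2 ≈ -821.50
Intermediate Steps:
A = -65/8 (A = -1/8 - 8/1 = -1*1/8 - 8*1 = -1/8 - 8 = -65/8 ≈ -8.1250)
F(S) = 9 + 65*S**2/8 (F(S) = 9 - (-65)*S**2/8 = 9 + 65*S**2/8)
O(u, s) = 1643/2 (O(u, s) = 9 + 65*(-6 - 1*4)**2/8 = 9 + 65*(-6 - 4)**2/8 = 9 + (65/8)*(-10)**2 = 9 + (65/8)*100 = 9 + 1625/2 = 1643/2)
-O(3, 81/5) = -1*1643/2 = -1643/2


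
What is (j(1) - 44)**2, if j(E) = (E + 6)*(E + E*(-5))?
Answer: 5184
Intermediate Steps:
j(E) = -4*E*(6 + E) (j(E) = (6 + E)*(E - 5*E) = (6 + E)*(-4*E) = -4*E*(6 + E))
(j(1) - 44)**2 = (-4*1*(6 + 1) - 44)**2 = (-4*1*7 - 44)**2 = (-28 - 44)**2 = (-72)**2 = 5184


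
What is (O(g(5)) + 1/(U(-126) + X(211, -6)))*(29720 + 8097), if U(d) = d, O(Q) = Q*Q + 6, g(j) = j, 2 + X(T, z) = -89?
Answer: 254357142/217 ≈ 1.1722e+6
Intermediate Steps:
X(T, z) = -91 (X(T, z) = -2 - 89 = -91)
O(Q) = 6 + Q² (O(Q) = Q² + 6 = 6 + Q²)
(O(g(5)) + 1/(U(-126) + X(211, -6)))*(29720 + 8097) = ((6 + 5²) + 1/(-126 - 91))*(29720 + 8097) = ((6 + 25) + 1/(-217))*37817 = (31 - 1/217)*37817 = (6726/217)*37817 = 254357142/217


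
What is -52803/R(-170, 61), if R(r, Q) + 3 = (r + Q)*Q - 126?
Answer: 52803/6778 ≈ 7.7904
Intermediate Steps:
R(r, Q) = -129 + Q*(Q + r) (R(r, Q) = -3 + ((r + Q)*Q - 126) = -3 + ((Q + r)*Q - 126) = -3 + (Q*(Q + r) - 126) = -3 + (-126 + Q*(Q + r)) = -129 + Q*(Q + r))
-52803/R(-170, 61) = -52803/(-129 + 61² + 61*(-170)) = -52803/(-129 + 3721 - 10370) = -52803/(-6778) = -52803*(-1/6778) = 52803/6778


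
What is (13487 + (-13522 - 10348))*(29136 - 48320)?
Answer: 199187472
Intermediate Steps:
(13487 + (-13522 - 10348))*(29136 - 48320) = (13487 - 23870)*(-19184) = -10383*(-19184) = 199187472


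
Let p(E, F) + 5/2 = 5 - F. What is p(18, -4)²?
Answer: 169/4 ≈ 42.250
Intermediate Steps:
p(E, F) = 5/2 - F (p(E, F) = -5/2 + (5 - F) = 5/2 - F)
p(18, -4)² = (5/2 - 1*(-4))² = (5/2 + 4)² = (13/2)² = 169/4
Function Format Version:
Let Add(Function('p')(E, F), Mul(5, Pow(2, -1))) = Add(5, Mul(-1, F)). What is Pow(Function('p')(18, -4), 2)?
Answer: Rational(169, 4) ≈ 42.250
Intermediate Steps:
Function('p')(E, F) = Add(Rational(5, 2), Mul(-1, F)) (Function('p')(E, F) = Add(Rational(-5, 2), Add(5, Mul(-1, F))) = Add(Rational(5, 2), Mul(-1, F)))
Pow(Function('p')(18, -4), 2) = Pow(Add(Rational(5, 2), Mul(-1, -4)), 2) = Pow(Add(Rational(5, 2), 4), 2) = Pow(Rational(13, 2), 2) = Rational(169, 4)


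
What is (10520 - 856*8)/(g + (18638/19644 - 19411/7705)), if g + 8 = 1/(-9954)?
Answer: -230510989893240/600796588939 ≈ -383.68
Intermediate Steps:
g = -79633/9954 (g = -8 + 1/(-9954) = -8 - 1/9954 = -79633/9954 ≈ -8.0001)
(10520 - 856*8)/(g + (18638/19644 - 19411/7705)) = (10520 - 856*8)/(-79633/9954 + (18638/19644 - 19411/7705)) = (10520 - 6848)/(-79633/9954 + (18638*(1/19644) - 19411*1/7705)) = 3672/(-79633/9954 + (9319/9822 - 19411/7705)) = 3672/(-79633/9954 - 118851947/75678510) = 3672/(-600796588939/62775324045) = 3672*(-62775324045/600796588939) = -230510989893240/600796588939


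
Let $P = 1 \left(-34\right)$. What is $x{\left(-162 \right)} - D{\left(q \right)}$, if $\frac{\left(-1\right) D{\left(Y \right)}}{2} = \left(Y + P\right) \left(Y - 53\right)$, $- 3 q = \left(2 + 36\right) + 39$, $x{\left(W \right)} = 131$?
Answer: $\frac{85667}{9} \approx 9518.6$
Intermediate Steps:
$P = -34$
$q = - \frac{77}{3}$ ($q = - \frac{\left(2 + 36\right) + 39}{3} = - \frac{38 + 39}{3} = \left(- \frac{1}{3}\right) 77 = - \frac{77}{3} \approx -25.667$)
$D{\left(Y \right)} = - 2 \left(-53 + Y\right) \left(-34 + Y\right)$ ($D{\left(Y \right)} = - 2 \left(Y - 34\right) \left(Y - 53\right) = - 2 \left(-34 + Y\right) \left(-53 + Y\right) = - 2 \left(-53 + Y\right) \left(-34 + Y\right)$)
$x{\left(-162 \right)} - D{\left(q \right)} = 131 - \left(-3604 - 2 \left(- \frac{77}{3}\right)^{2} + 174 \left(- \frac{77}{3}\right)\right) = 131 - \left(-3604 - \frac{11858}{9} - 4466\right) = 131 - - \frac{84488}{9} = 131 + \frac{84488}{9} = \frac{85667}{9}$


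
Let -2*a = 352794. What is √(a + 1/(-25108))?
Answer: I*√27800681579929/12554 ≈ 420.0*I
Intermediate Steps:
a = -176397 (a = -½*352794 = -176397)
√(a + 1/(-25108)) = √(-176397 + 1/(-25108)) = √(-176397 - 1/25108) = √(-4428975877/25108) = I*√27800681579929/12554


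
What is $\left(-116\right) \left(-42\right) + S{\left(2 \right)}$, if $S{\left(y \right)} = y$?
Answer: $4874$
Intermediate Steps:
$\left(-116\right) \left(-42\right) + S{\left(2 \right)} = \left(-116\right) \left(-42\right) + 2 = 4872 + 2 = 4874$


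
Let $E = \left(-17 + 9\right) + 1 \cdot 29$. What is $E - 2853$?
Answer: $-2832$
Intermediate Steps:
$E = 21$ ($E = -8 + 29 = 21$)
$E - 2853 = 21 - 2853 = -2832$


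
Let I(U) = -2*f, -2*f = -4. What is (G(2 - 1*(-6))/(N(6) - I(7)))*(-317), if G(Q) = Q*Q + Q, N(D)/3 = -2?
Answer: 11412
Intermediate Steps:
f = 2 (f = -1/2*(-4) = 2)
I(U) = -4 (I(U) = -2*2 = -4)
N(D) = -6 (N(D) = 3*(-2) = -6)
G(Q) = Q + Q**2 (G(Q) = Q**2 + Q = Q + Q**2)
(G(2 - 1*(-6))/(N(6) - I(7)))*(-317) = (((2 - 1*(-6))*(1 + (2 - 1*(-6))))/(-6 - 1*(-4)))*(-317) = (((2 + 6)*(1 + (2 + 6)))/(-6 + 4))*(-317) = ((8*(1 + 8))/(-2))*(-317) = ((8*9)*(-1/2))*(-317) = (72*(-1/2))*(-317) = -36*(-317) = 11412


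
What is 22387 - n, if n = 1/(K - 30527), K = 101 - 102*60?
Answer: 818155303/36546 ≈ 22387.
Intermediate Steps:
K = -6019 (K = 101 - 6120 = -6019)
n = -1/36546 (n = 1/(-6019 - 30527) = 1/(-36546) = -1/36546 ≈ -2.7363e-5)
22387 - n = 22387 - 1*(-1/36546) = 22387 + 1/36546 = 818155303/36546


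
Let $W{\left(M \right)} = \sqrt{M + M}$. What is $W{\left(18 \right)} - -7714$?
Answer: $7720$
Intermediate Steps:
$W{\left(M \right)} = \sqrt{2} \sqrt{M}$ ($W{\left(M \right)} = \sqrt{2 M} = \sqrt{2} \sqrt{M}$)
$W{\left(18 \right)} - -7714 = \sqrt{2} \sqrt{18} - -7714 = \sqrt{2} \cdot 3 \sqrt{2} + 7714 = 6 + 7714 = 7720$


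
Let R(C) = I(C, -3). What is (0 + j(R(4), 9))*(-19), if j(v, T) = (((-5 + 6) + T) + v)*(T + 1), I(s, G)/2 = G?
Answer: -760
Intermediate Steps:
I(s, G) = 2*G
R(C) = -6 (R(C) = 2*(-3) = -6)
j(v, T) = (1 + T)*(1 + T + v) (j(v, T) = ((1 + T) + v)*(1 + T) = (1 + T + v)*(1 + T) = (1 + T)*(1 + T + v))
(0 + j(R(4), 9))*(-19) = (0 + (1 - 6 + 9**2 + 2*9 + 9*(-6)))*(-19) = (0 + (1 - 6 + 81 + 18 - 54))*(-19) = (0 + 40)*(-19) = 40*(-19) = -760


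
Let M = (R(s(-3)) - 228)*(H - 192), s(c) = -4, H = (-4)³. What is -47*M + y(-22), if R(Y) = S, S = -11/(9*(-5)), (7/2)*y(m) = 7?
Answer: -123315878/45 ≈ -2.7404e+6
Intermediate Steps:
y(m) = 2 (y(m) = (2/7)*7 = 2)
H = -64
S = 11/45 (S = -11/(-45) = -11*(-1/45) = 11/45 ≈ 0.24444)
R(Y) = 11/45
M = 2623744/45 (M = (11/45 - 228)*(-64 - 192) = -10249/45*(-256) = 2623744/45 ≈ 58305.)
-47*M + y(-22) = -47*2623744/45 + 2 = -123315968/45 + 2 = -123315878/45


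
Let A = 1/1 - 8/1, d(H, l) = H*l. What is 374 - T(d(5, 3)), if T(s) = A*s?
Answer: 479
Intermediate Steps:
A = -7 (A = 1*1 - 8*1 = 1 - 8 = -7)
T(s) = -7*s
374 - T(d(5, 3)) = 374 - (-7)*5*3 = 374 - (-7)*15 = 374 - 1*(-105) = 374 + 105 = 479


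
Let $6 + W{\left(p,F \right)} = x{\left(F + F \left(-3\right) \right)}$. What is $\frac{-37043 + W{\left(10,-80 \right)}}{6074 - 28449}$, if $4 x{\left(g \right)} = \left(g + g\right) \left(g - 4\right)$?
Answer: $\frac{24569}{22375} \approx 1.0981$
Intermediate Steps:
$x{\left(g \right)} = \frac{g \left(-4 + g\right)}{2}$ ($x{\left(g \right)} = \frac{\left(g + g\right) \left(g - 4\right)}{4} = \frac{2 g \left(-4 + g\right)}{4} = \frac{g \left(-4 + g\right)}{2}$)
$W{\left(p,F \right)} = -6 - F \left(-4 - 2 F\right)$ ($W{\left(p,F \right)} = -6 + \frac{\left(F + F \left(-3\right)\right) \left(-4 + \left(F + F \left(-3\right)\right)\right)}{2} = -6 + \frac{\left(F - 3 F\right) \left(-4 + \left(F - 3 F\right)\right)}{2} = -6 + \frac{- 2 F \left(-4 - 2 F\right)}{2} = -6 - F \left(-4 - 2 F\right)$)
$\frac{-37043 + W{\left(10,-80 \right)}}{6074 - 28449} = \frac{-37043 - \left(6 + 160 \left(2 - 80\right)\right)}{6074 - 28449} = \frac{-37043 - \left(6 + 160 \left(-78\right)\right)}{-22375} = \left(-37043 + \left(-6 + 12480\right)\right) \left(- \frac{1}{22375}\right) = \left(-37043 + 12474\right) \left(- \frac{1}{22375}\right) = \left(-24569\right) \left(- \frac{1}{22375}\right) = \frac{24569}{22375}$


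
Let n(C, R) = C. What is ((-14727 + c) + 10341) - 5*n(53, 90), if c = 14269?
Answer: 9618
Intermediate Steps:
((-14727 + c) + 10341) - 5*n(53, 90) = ((-14727 + 14269) + 10341) - 5*53 = (-458 + 10341) - 1*265 = 9883 - 265 = 9618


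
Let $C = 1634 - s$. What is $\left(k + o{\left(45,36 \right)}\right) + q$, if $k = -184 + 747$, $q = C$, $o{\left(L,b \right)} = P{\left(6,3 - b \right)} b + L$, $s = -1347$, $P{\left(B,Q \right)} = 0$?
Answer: $3589$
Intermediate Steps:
$o{\left(L,b \right)} = L$ ($o{\left(L,b \right)} = 0 b + L = 0 + L = L$)
$C = 2981$ ($C = 1634 - -1347 = 1634 + 1347 = 2981$)
$q = 2981$
$k = 563$
$\left(k + o{\left(45,36 \right)}\right) + q = \left(563 + 45\right) + 2981 = 608 + 2981 = 3589$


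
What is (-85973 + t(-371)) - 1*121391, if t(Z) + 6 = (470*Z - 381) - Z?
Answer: -381750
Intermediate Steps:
t(Z) = -387 + 469*Z (t(Z) = -6 + ((470*Z - 381) - Z) = -6 + ((-381 + 470*Z) - Z) = -6 + (-381 + 469*Z) = -387 + 469*Z)
(-85973 + t(-371)) - 1*121391 = (-85973 + (-387 + 469*(-371))) - 1*121391 = (-85973 + (-387 - 173999)) - 121391 = (-85973 - 174386) - 121391 = -260359 - 121391 = -381750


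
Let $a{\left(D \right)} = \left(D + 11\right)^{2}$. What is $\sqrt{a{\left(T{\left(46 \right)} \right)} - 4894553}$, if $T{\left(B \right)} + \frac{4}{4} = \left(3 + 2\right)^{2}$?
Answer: $4 i \sqrt{305833} \approx 2212.1 i$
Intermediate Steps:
$T{\left(B \right)} = 24$ ($T{\left(B \right)} = -1 + \left(3 + 2\right)^{2} = -1 + 5^{2} = -1 + 25 = 24$)
$a{\left(D \right)} = \left(11 + D\right)^{2}$
$\sqrt{a{\left(T{\left(46 \right)} \right)} - 4894553} = \sqrt{\left(11 + 24\right)^{2} - 4894553} = \sqrt{35^{2} - 4894553} = \sqrt{1225 - 4894553} = \sqrt{-4893328} = 4 i \sqrt{305833}$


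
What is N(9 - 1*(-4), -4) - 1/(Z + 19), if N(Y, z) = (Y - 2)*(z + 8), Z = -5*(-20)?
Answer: 5235/119 ≈ 43.992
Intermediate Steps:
Z = 100
N(Y, z) = (-2 + Y)*(8 + z)
N(9 - 1*(-4), -4) - 1/(Z + 19) = (-16 - 2*(-4) + 8*(9 - 1*(-4)) + (9 - 1*(-4))*(-4)) - 1/(100 + 19) = (-16 + 8 + 8*(9 + 4) + (9 + 4)*(-4)) - 1/119 = (-16 + 8 + 8*13 + 13*(-4)) - 1*1/119 = (-16 + 8 + 104 - 52) - 1/119 = 44 - 1/119 = 5235/119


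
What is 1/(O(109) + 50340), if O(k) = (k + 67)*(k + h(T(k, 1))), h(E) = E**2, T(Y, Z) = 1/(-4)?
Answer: 1/69535 ≈ 1.4381e-5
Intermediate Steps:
T(Y, Z) = -1/4
O(k) = (67 + k)*(1/16 + k) (O(k) = (k + 67)*(k + (-1/4)**2) = (67 + k)*(k + 1/16) = (67 + k)*(1/16 + k))
1/(O(109) + 50340) = 1/((67/16 + 109**2 + (1073/16)*109) + 50340) = 1/((67/16 + 11881 + 116957/16) + 50340) = 1/(19195 + 50340) = 1/69535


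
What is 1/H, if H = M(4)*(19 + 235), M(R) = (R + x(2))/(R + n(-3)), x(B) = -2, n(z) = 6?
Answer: 5/254 ≈ 0.019685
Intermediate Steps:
M(R) = (-2 + R)/(6 + R) (M(R) = (R - 2)/(R + 6) = (-2 + R)/(6 + R))
H = 254/5 (H = ((-2 + 4)/(6 + 4))*(19 + 235) = (2/10)*254 = ((1/10)*2)*254 = (1/5)*254 = 254/5 ≈ 50.800)
1/H = 1/(254/5) = 5/254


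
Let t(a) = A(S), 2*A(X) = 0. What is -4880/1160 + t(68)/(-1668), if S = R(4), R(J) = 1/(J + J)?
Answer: -122/29 ≈ -4.2069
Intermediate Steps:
R(J) = 1/(2*J)
S = ⅛ (S = (½)/4 = (½)*(¼) = ⅛ ≈ 0.12500)
A(X) = 0 (A(X) = (½)*0 = 0)
t(a) = 0
-4880/1160 + t(68)/(-1668) = -4880/1160 + 0/(-1668) = -4880*1/1160 + 0*(-1/1668) = -122/29 + 0 = -122/29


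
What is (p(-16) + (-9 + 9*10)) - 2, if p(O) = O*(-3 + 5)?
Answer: 47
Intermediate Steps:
p(O) = 2*O (p(O) = O*2 = 2*O)
(p(-16) + (-9 + 9*10)) - 2 = (2*(-16) + (-9 + 9*10)) - 2 = (-32 + (-9 + 90)) - 2 = (-32 + 81) - 2 = 49 - 2 = 47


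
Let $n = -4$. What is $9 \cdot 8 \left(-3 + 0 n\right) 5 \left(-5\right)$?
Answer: $5400$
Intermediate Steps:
$9 \cdot 8 \left(-3 + 0 n\right) 5 \left(-5\right) = 9 \cdot 8 \left(-3 + 0 \left(-4\right)\right) 5 \left(-5\right) = 72 \left(-3 + 0\right) 5 \left(-5\right) = 72 \left(-3\right) 5 \left(-5\right) = 72 \left(\left(-15\right) \left(-5\right)\right) = 72 \cdot 75 = 5400$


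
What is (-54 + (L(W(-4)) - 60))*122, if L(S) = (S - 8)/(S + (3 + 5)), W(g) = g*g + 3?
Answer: -374174/27 ≈ -13858.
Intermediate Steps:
W(g) = 3 + g² (W(g) = g² + 3 = 3 + g²)
L(S) = (-8 + S)/(8 + S) (L(S) = (-8 + S)/(S + 8) = (-8 + S)/(8 + S))
(-54 + (L(W(-4)) - 60))*122 = (-54 + ((-8 + (3 + (-4)²))/(8 + (3 + (-4)²)) - 60))*122 = (-54 + ((-8 + (3 + 16))/(8 + (3 + 16)) - 60))*122 = (-54 + ((-8 + 19)/(8 + 19) - 60))*122 = (-54 + (11/27 - 60))*122 = (-54 - 1609/27)*122 = -3067/27*122 = -374174/27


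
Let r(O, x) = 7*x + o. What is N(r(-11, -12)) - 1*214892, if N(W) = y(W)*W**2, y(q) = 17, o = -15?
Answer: -48275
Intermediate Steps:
r(O, x) = -15 + 7*x (r(O, x) = 7*x - 15 = -15 + 7*x)
N(W) = 17*W**2
N(r(-11, -12)) - 1*214892 = 17*(-15 + 7*(-12))**2 - 1*214892 = 17*(-15 - 84)**2 - 214892 = 17*(-99)**2 - 214892 = 17*9801 - 214892 = 166617 - 214892 = -48275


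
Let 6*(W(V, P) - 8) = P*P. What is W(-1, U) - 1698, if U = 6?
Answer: -1684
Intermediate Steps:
W(V, P) = 8 + P**2/6 (W(V, P) = 8 + (P*P)/6 = 8 + P**2/6)
W(-1, U) - 1698 = (8 + (1/6)*6**2) - 1698 = (8 + (1/6)*36) - 1698 = (8 + 6) - 1698 = 14 - 1698 = -1684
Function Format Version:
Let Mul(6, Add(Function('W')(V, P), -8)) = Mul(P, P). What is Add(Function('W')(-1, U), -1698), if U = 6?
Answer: -1684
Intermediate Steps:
Function('W')(V, P) = Add(8, Mul(Rational(1, 6), Pow(P, 2))) (Function('W')(V, P) = Add(8, Mul(Rational(1, 6), Mul(P, P))) = Add(8, Mul(Rational(1, 6), Pow(P, 2))))
Add(Function('W')(-1, U), -1698) = Add(Add(8, Mul(Rational(1, 6), Pow(6, 2))), -1698) = Add(Add(8, Mul(Rational(1, 6), 36)), -1698) = Add(Add(8, 6), -1698) = Add(14, -1698) = -1684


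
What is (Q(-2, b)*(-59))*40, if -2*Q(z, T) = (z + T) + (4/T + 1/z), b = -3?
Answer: -24190/3 ≈ -8063.3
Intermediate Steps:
Q(z, T) = -2/T - T/2 - z/2 - 1/(2*z) (Q(z, T) = -((z + T) + (4/T + 1/z))/2 = -((T + z) + (4/T + 1/z))/2 = -((T + z) + (1/z + 4/T))/2 = -(T + z + 1/z + 4/T)/2 = -2/T - T/2 - z/2 - 1/(2*z))
(Q(-2, b)*(-59))*40 = ((-2/(-3) - 1/2*(-3) - 1/2*(-2) - 1/2/(-2))*(-59))*40 = ((-2*(-1/3) + 3/2 + 1 - 1/2*(-1/2))*(-59))*40 = ((2/3 + 3/2 + 1 + 1/4)*(-59))*40 = ((41/12)*(-59))*40 = -2419/12*40 = -24190/3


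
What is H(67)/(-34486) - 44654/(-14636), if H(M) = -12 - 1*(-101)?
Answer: 192329405/63092137 ≈ 3.0484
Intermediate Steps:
H(M) = 89 (H(M) = -12 + 101 = 89)
H(67)/(-34486) - 44654/(-14636) = 89/(-34486) - 44654/(-14636) = 89*(-1/34486) - 44654*(-1/14636) = -89/34486 + 22327/7318 = 192329405/63092137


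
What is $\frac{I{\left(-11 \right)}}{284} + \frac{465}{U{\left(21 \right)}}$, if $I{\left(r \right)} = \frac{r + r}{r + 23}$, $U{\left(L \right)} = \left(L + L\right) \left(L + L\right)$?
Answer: $\frac{7157}{27832} \approx 0.25715$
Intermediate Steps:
$U{\left(L \right)} = 4 L^{2}$ ($U{\left(L \right)} = 2 L 2 L = 4 L^{2}$)
$I{\left(r \right)} = \frac{2 r}{23 + r}$
$\frac{I{\left(-11 \right)}}{284} + \frac{465}{U{\left(21 \right)}} = \frac{2 \left(-11\right) \frac{1}{23 - 11}}{284} + \frac{465}{4 \cdot 21^{2}} = 2 \left(-11\right) \frac{1}{12} \cdot \frac{1}{284} + \frac{465}{4 \cdot 441} = 2 \left(-11\right) \frac{1}{12} \cdot \frac{1}{284} + \frac{465}{1764} = \left(- \frac{11}{6}\right) \frac{1}{284} + 465 \cdot \frac{1}{1764} = - \frac{11}{1704} + \frac{155}{588} = \frac{7157}{27832}$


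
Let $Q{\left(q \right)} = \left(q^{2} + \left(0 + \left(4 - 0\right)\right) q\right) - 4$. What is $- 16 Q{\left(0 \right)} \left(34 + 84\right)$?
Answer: $7552$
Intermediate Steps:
$Q{\left(q \right)} = -4 + q^{2} + 4 q$ ($Q{\left(q \right)} = \left(q^{2} + \left(0 + \left(4 + 0\right)\right) q\right) - 4 = \left(q^{2} + \left(0 + 4\right) q\right) - 4 = \left(q^{2} + 4 q\right) - 4 = -4 + q^{2} + 4 q$)
$- 16 Q{\left(0 \right)} \left(34 + 84\right) = - 16 \left(-4 + 0^{2} + 4 \cdot 0\right) \left(34 + 84\right) = - 16 \left(-4 + 0 + 0\right) 118 = \left(-16\right) \left(-4\right) 118 = 64 \cdot 118 = 7552$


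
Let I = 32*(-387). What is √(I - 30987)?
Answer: 3*I*√4819 ≈ 208.26*I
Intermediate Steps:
I = -12384
√(I - 30987) = √(-12384 - 30987) = √(-43371) = 3*I*√4819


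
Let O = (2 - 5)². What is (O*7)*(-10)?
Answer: -630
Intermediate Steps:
O = 9 (O = (-3)² = 9)
(O*7)*(-10) = (9*7)*(-10) = 63*(-10) = -630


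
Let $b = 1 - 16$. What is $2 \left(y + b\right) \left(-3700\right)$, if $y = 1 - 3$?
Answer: $125800$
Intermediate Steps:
$b = -15$ ($b = 1 - 16 = -15$)
$y = -2$
$2 \left(y + b\right) \left(-3700\right) = 2 \left(-2 - 15\right) \left(-3700\right) = 2 \left(-17\right) \left(-3700\right) = \left(-34\right) \left(-3700\right) = 125800$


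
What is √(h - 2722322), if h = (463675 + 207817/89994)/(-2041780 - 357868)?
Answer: I*√1983726256888923969585354423/26994240264 ≈ 1649.9*I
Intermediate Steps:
h = -41728175767/215953922112 (h = (463675 + 207817*(1/89994))/(-2399648) = (463675 + 207817/89994)*(-1/2399648) = (41728175767/89994)*(-1/2399648) = -41728175767/215953922112 ≈ -0.19323)
√(h - 2722322) = √(-41728175767/215953922112 - 2722322) = √(-587896154879959831/215953922112) = I*√1983726256888923969585354423/26994240264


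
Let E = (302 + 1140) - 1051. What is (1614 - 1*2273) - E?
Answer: -1050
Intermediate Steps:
E = 391 (E = 1442 - 1051 = 391)
(1614 - 1*2273) - E = (1614 - 1*2273) - 1*391 = (1614 - 2273) - 391 = -659 - 391 = -1050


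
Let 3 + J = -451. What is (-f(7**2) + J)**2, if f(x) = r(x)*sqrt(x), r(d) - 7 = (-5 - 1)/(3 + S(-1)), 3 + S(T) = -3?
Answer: 267289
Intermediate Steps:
S(T) = -6 (S(T) = -3 - 3 = -6)
r(d) = 9 (r(d) = 7 + (-5 - 1)/(3 - 6) = 7 - 6/(-3) = 7 - 6*(-1/3) = 7 + 2 = 9)
f(x) = 9*sqrt(x)
J = -454 (J = -3 - 451 = -454)
(-f(7**2) + J)**2 = (-9*sqrt(7**2) - 454)**2 = (-9*sqrt(49) - 454)**2 = (-9*7 - 454)**2 = (-1*63 - 454)**2 = (-63 - 454)**2 = (-517)**2 = 267289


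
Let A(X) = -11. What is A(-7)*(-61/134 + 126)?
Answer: -185053/134 ≈ -1381.0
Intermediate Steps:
A(-7)*(-61/134 + 126) = -11*(-61/134 + 126) = -11*16823/134 = -185053/134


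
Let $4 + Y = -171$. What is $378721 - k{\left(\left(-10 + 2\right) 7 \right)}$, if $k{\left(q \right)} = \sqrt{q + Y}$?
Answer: $378721 - i \sqrt{231} \approx 3.7872 \cdot 10^{5} - 15.199 i$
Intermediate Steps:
$Y = -175$ ($Y = -4 - 171 = -175$)
$k{\left(q \right)} = \sqrt{-175 + q}$ ($k{\left(q \right)} = \sqrt{q - 175} = \sqrt{-175 + q}$)
$378721 - k{\left(\left(-10 + 2\right) 7 \right)} = 378721 - \sqrt{-175 + \left(-10 + 2\right) 7} = 378721 - \sqrt{-175 - 56} = 378721 - \sqrt{-231} = 378721 - i \sqrt{231}$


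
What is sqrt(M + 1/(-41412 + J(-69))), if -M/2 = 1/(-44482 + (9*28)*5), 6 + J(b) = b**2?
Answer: sqrt(1324373038738)/264064809 ≈ 0.0043581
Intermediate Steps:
J(b) = -6 + b**2
M = 1/21611 (M = -2/(-44482 + (9*28)*5) = -2/(-44482 + 252*5) = -2/(-44482 + 1260) = -2/(-43222) = -2*(-1/43222) = 1/21611 ≈ 4.6273e-5)
sqrt(M + 1/(-41412 + J(-69))) = sqrt(1/21611 + 1/(-41412 + (-6 + (-69)**2))) = sqrt(1/21611 + 1/(-41412 + (-6 + 4761))) = sqrt(1/21611 + 1/(-41412 + 4755)) = sqrt(1/21611 + 1/(-36657)) = sqrt(1/21611 - 1/36657) = sqrt(15046/792194427) = sqrt(1324373038738)/264064809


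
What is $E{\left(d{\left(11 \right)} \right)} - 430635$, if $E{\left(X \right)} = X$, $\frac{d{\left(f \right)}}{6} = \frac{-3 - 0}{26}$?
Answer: $- \frac{5598264}{13} \approx -4.3064 \cdot 10^{5}$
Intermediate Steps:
$d{\left(f \right)} = - \frac{9}{13}$ ($d{\left(f \right)} = 6 \frac{-3 - 0}{26} = 6 \left(-3 + 0\right) \frac{1}{26} = 6 \left(\left(-3\right) \frac{1}{26}\right) = 6 \left(- \frac{3}{26}\right) = - \frac{9}{13}$)
$E{\left(d{\left(11 \right)} \right)} - 430635 = - \frac{9}{13} - 430635 = - \frac{5598264}{13}$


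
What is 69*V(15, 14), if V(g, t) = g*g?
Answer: 15525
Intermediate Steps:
V(g, t) = g²
69*V(15, 14) = 69*15² = 69*225 = 15525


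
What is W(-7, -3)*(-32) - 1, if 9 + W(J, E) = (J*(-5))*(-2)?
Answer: 2527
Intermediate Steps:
W(J, E) = -9 + 10*J (W(J, E) = -9 + (J*(-5))*(-2) = -9 - 5*J*(-2) = -9 + 10*J)
W(-7, -3)*(-32) - 1 = (-9 + 10*(-7))*(-32) - 1 = (-9 - 70)*(-32) - 1 = -79*(-32) - 1 = 2528 - 1 = 2527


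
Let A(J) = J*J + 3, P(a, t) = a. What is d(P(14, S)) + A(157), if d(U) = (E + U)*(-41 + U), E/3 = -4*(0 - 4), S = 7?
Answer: 22978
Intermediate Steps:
E = 48 (E = 3*(-4*(0 - 4)) = 3*(-4*(-4)) = 3*16 = 48)
A(J) = 3 + J**2 (A(J) = J**2 + 3 = 3 + J**2)
d(U) = (-41 + U)*(48 + U) (d(U) = (48 + U)*(-41 + U) = (-41 + U)*(48 + U))
d(P(14, S)) + A(157) = (-1968 + 14**2 + 7*14) + (3 + 157**2) = (-1968 + 196 + 98) + (3 + 24649) = -1674 + 24652 = 22978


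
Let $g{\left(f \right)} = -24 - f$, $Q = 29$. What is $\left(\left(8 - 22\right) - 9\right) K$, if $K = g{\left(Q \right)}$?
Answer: $1219$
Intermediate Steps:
$K = -53$ ($K = -24 - 29 = -53$)
$\left(\left(8 - 22\right) - 9\right) K = \left(\left(8 - 22\right) - 9\right) \left(-53\right) = \left(-14 - 9\right) \left(-53\right) = \left(-23\right) \left(-53\right) = 1219$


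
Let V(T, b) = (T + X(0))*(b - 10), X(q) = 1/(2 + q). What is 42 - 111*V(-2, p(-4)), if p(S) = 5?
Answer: -1581/2 ≈ -790.50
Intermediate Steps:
V(T, b) = (1/2 + T)*(-10 + b) (V(T, b) = (T + 1/(2 + 0))*(b - 10) = (T + 1/2)*(-10 + b) = (1/2 + T)*(-10 + b))
42 - 111*V(-2, p(-4)) = 42 - 111*(-5 + (1/2)*5 - 10*(-2) - 2*5) = 42 - 111*(-5 + 5/2 + 20 - 10) = 42 - 111*15/2 = 42 - 1665/2 = -1581/2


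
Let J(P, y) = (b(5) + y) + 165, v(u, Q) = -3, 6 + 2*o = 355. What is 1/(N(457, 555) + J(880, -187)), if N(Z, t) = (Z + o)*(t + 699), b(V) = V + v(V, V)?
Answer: 1/791881 ≈ 1.2628e-6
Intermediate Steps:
o = 349/2 (o = -3 + (½)*355 = -3 + 355/2 = 349/2 ≈ 174.50)
b(V) = -3 + V (b(V) = V - 3 = -3 + V)
N(Z, t) = (699 + t)*(349/2 + Z) (N(Z, t) = (Z + 349/2)*(t + 699) = (349/2 + Z)*(699 + t) = (699 + t)*(349/2 + Z))
J(P, y) = 167 + y (J(P, y) = ((-3 + 5) + y) + 165 = (2 + y) + 165 = 167 + y)
1/(N(457, 555) + J(880, -187)) = 1/((243951/2 + 699*457 + (349/2)*555 + 457*555) + (167 - 187)) = 1/((243951/2 + 319443 + 193695/2 + 253635) - 20) = 1/(791901 - 20) = 1/791881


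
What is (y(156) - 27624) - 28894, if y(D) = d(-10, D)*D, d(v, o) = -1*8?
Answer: -57766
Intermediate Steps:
d(v, o) = -8
y(D) = -8*D
(y(156) - 27624) - 28894 = (-8*156 - 27624) - 28894 = (-1248 - 27624) - 28894 = -28872 - 28894 = -57766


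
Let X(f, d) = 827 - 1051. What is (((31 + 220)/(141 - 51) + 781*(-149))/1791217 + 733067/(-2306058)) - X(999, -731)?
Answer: 6927631771759969/30979877194395 ≈ 223.62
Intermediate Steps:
X(f, d) = -224
(((31 + 220)/(141 - 51) + 781*(-149))/1791217 + 733067/(-2306058)) - X(999, -731) = (((31 + 220)/(141 - 51) + 781*(-149))/1791217 + 733067/(-2306058)) - 1*(-224) = ((251/90 - 116369)*(1/1791217) + 733067*(-1/2306058)) + 224 = ((251*(1/90) - 116369)*(1/1791217) - 733067/2306058) + 224 = ((251/90 - 116369)*(1/1791217) - 733067/2306058) + 224 = (-10472959/90*1/1791217 - 733067/2306058) + 224 = (-10472959/161209530 - 733067/2306058) + 224 = -11860719784511/30979877194395 + 224 = 6927631771759969/30979877194395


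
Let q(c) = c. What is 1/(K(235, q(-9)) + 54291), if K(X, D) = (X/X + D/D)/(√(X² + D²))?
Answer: 1501309023/81507568167691 - √55306/81507568167691 ≈ 1.8419e-5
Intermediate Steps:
K(X, D) = 2/√(D² + X²) (K(X, D) = (1 + 1)/(√(D² + X²)) = 2/√(D² + X²))
1/(K(235, q(-9)) + 54291) = 1/(2/√((-9)² + 235²) + 54291) = 1/(2/√(81 + 55225) + 54291) = 1/(2/√55306 + 54291) = 1/(2*(√55306/55306) + 54291) = 1/(√55306/27653 + 54291) = 1/(54291 + √55306/27653)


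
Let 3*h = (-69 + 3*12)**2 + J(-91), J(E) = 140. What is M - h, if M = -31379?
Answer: -95366/3 ≈ -31789.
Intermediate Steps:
h = 1229/3 (h = ((-69 + 3*12)**2 + 140)/3 = ((-69 + 36)**2 + 140)/3 = ((-33)**2 + 140)/3 = (1089 + 140)/3 = (1/3)*1229 = 1229/3 ≈ 409.67)
M - h = -31379 - 1*1229/3 = -31379 - 1229/3 = -95366/3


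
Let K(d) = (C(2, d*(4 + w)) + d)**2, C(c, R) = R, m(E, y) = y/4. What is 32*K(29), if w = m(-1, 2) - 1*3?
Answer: 168200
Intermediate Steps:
m(E, y) = y/4 (m(E, y) = y*(1/4) = y/4)
w = -5/2 (w = (1/4)*2 - 1*3 = 1/2 - 3 = -5/2 ≈ -2.5000)
K(d) = 25*d**2/4 (K(d) = (d*(4 - 5/2) + d)**2 = (d*(3/2) + d)**2 = (3*d/2 + d)**2 = (5*d/2)**2 = 25*d**2/4)
32*K(29) = 32*((25/4)*29**2) = 32*((25/4)*841) = 32*(21025/4) = 168200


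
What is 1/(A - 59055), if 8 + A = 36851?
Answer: -1/22212 ≈ -4.5021e-5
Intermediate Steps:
A = 36843 (A = -8 + 36851 = 36843)
1/(A - 59055) = 1/(36843 - 59055) = 1/(-22212) = -1/22212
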